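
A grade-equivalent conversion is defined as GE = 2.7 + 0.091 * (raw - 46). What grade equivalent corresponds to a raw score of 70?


raw - median = 70 - 46 = 24
slope * diff = 0.091 * 24 = 2.184
GE = 2.7 + 2.184
GE = 4.884

4.884


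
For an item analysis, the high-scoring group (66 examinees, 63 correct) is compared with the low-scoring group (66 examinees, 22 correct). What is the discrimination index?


p_upper = 63/66 = 0.9545
p_lower = 22/66 = 0.3333
D = 0.9545 - 0.3333 = 0.6212

0.6212


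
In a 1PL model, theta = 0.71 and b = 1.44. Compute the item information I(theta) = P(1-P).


P = 1/(1+exp(-(0.71-1.44))) = 0.3252
I = P*(1-P) = 0.3252 * 0.6748
I = 0.2194

0.2194


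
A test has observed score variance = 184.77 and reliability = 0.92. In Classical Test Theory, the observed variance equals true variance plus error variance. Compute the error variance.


var_true = rxx * var_obs = 0.92 * 184.77 = 169.9884
var_error = var_obs - var_true
var_error = 184.77 - 169.9884
var_error = 14.7816

14.7816


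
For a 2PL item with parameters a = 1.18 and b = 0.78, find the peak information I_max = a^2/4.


For 2PL, max info at theta = b = 0.78
I_max = a^2 / 4 = 1.18^2 / 4
= 1.3924 / 4
I_max = 0.3481

0.3481


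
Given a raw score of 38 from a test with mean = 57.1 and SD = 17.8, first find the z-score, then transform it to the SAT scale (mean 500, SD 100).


z = (X - mean) / SD = (38 - 57.1) / 17.8
z = -19.1 / 17.8
z = -1.073
SAT-scale = SAT = 500 + 100z
Carry z at full precision (z = -19.1 / 17.8) into the conversion:
SAT-scale = 500 + 100 * (-19.1 / 17.8) = 500 + -1910 / 17.8
SAT-scale = 500 + -107.3034
SAT-scale = 392.6966

392.6966


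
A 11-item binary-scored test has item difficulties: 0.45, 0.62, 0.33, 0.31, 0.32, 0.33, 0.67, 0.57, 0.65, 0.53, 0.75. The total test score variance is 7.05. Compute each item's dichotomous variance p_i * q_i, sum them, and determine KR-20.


For each item, compute p_i * q_i:
  Item 1: 0.45 * 0.55 = 0.2475
  Item 2: 0.62 * 0.38 = 0.2356
  Item 3: 0.33 * 0.67 = 0.2211
  Item 4: 0.31 * 0.69 = 0.2139
  Item 5: 0.32 * 0.68 = 0.2176
  Item 6: 0.33 * 0.67 = 0.2211
  Item 7: 0.67 * 0.33 = 0.2211
  Item 8: 0.57 * 0.43 = 0.2451
  Item 9: 0.65 * 0.35 = 0.2275
  Item 10: 0.53 * 0.47 = 0.2491
  Item 11: 0.75 * 0.25 = 0.1875
Sum(p_i * q_i) = 0.2475 + 0.2356 + 0.2211 + 0.2139 + 0.2176 + 0.2211 + 0.2211 + 0.2451 + 0.2275 + 0.2491 + 0.1875 = 2.4871
KR-20 = (k/(k-1)) * (1 - Sum(p_i*q_i) / Var_total)
= (11/10) * (1 - 2.4871/7.05)
= 1.1 * 0.6472
KR-20 = 0.7119

0.7119


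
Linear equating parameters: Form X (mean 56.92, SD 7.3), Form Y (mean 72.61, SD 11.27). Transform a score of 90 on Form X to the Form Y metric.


slope = SD_Y / SD_X = 11.27 / 7.3 ~ 1.5438
intercept = mean_Y - slope * mean_X = 72.61 - (11.27 / 7.3) * 56.92 ~ -15.2651
Y = slope * X + intercept. To avoid rounding drift from the rounded slope/intercept, evaluate the equivalent form Y = mean_Y + SD_Y * (X - mean_X) / SD_X at full precision:
Y = 72.61 + 11.27 * (90 - 56.92) / 7.3
Y = 72.61 + 11.27 * 33.08 / 7.3
Y = 72.61 + 372.8116 / 7.3
Y = 72.61 + 51.0701
Y = 123.6801

123.6801


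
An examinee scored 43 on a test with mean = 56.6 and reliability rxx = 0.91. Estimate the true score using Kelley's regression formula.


T_est = rxx * X + (1 - rxx) * mean
T_est = 0.91 * 43 + 0.09 * 56.6
T_est = 39.13 + 5.094
T_est = 44.224

44.224


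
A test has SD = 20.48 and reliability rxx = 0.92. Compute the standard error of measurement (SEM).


SEM = SD * sqrt(1 - rxx)
SEM = 20.48 * sqrt(1 - 0.92)
SEM = 20.48 * sqrt(0.08) = 20.48 * 0.282843
SEM = 5.7926

5.7926


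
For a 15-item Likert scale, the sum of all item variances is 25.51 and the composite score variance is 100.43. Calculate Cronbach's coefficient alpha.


alpha = (k/(k-1)) * (1 - sum(si^2)/s_total^2)
= (15/14) * (1 - 25.51/100.43)
alpha = 0.7993

0.7993


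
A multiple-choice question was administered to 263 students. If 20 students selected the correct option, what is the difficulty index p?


Item difficulty p = number correct / total examinees
p = 20 / 263
p = 0.076

0.076


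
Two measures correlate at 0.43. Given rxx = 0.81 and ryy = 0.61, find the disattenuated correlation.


r_corrected = rxy / sqrt(rxx * ryy)
= 0.43 / sqrt(0.81 * 0.61)
= 0.43 / sqrt(0.4941)
= 0.43 / 0.702922
r_corrected = 0.6117

0.6117


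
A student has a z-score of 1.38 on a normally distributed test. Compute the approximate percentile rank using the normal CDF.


CDF(z) = 0.5 * (1 + erf(z/sqrt(2)))
erf(0.9758) = 0.8324
CDF = 0.9162
Percentile rank = 0.9162 * 100 = 91.62

91.62


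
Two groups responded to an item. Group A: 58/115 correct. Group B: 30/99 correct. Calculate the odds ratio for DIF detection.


Odds_A = 58/57 = 1.0175
Odds_B = 30/69 = 0.4348
OR = Odds_A / Odds_B = 1.0175 / 0.4348
Exactly, OR = (58 * 69) / (57 * 30) = 4002 / 1710
OR = 2.3404

2.3404


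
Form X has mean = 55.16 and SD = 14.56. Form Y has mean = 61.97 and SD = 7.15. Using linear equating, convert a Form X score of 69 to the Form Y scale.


slope = SD_Y / SD_X = 7.15 / 14.56 ~ 0.4911
intercept = mean_Y - slope * mean_X = 61.97 - (7.15 / 14.56) * 55.16 ~ 34.8825
Y = slope * X + intercept. To avoid rounding drift from the rounded slope/intercept, evaluate the equivalent form Y = mean_Y + SD_Y * (X - mean_X) / SD_X at full precision:
Y = 61.97 + 7.15 * (69 - 55.16) / 14.56
Y = 61.97 + 7.15 * 13.84 / 14.56
Y = 61.97 + 98.956 / 14.56
Y = 61.97 + 6.7964
Y = 68.7664

68.7664


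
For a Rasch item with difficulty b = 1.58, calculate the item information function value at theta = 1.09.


P = 1/(1+exp(-(1.09-1.58))) = 0.3799
I = P*(1-P) = 0.3799 * 0.6201
I = 0.2356

0.2356


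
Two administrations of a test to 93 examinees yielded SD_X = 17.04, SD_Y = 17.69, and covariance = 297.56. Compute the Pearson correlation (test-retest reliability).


r = cov(X,Y) / (SD_X * SD_Y)
r = 297.56 / (17.04 * 17.69)
r = 297.56 / 301.4376
r = 0.9871

0.9871


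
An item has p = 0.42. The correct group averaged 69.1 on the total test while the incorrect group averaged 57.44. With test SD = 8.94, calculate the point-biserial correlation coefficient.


q = 1 - p = 0.58
rpb = ((M1 - M0) / SD) * sqrt(p * q)
rpb = ((69.1 - 57.44) / 8.94) * sqrt(0.42 * 0.58)
rpb = 0.6437

0.6437


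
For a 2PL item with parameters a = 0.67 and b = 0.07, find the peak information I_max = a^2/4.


For 2PL, max info at theta = b = 0.07
I_max = a^2 / 4 = 0.67^2 / 4
= 0.4489 / 4
I_max = 0.1122

0.1122


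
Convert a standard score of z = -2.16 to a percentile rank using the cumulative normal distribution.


CDF(z) = 0.5 * (1 + erf(z/sqrt(2)))
erf(-1.5274) = -0.9692
CDF = 0.0154
Percentile rank = 0.0154 * 100 = 1.54

1.54


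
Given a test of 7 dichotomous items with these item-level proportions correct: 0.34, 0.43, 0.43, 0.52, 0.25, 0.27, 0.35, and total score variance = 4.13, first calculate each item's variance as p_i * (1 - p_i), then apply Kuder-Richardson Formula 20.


For each item, compute p_i * q_i:
  Item 1: 0.34 * 0.66 = 0.2244
  Item 2: 0.43 * 0.57 = 0.2451
  Item 3: 0.43 * 0.57 = 0.2451
  Item 4: 0.52 * 0.48 = 0.2496
  Item 5: 0.25 * 0.75 = 0.1875
  Item 6: 0.27 * 0.73 = 0.1971
  Item 7: 0.35 * 0.65 = 0.2275
Sum(p_i * q_i) = 0.2244 + 0.2451 + 0.2451 + 0.2496 + 0.1875 + 0.1971 + 0.2275 = 1.5763
KR-20 = (k/(k-1)) * (1 - Sum(p_i*q_i) / Var_total)
= (7/6) * (1 - 1.5763/4.13)
= 1.1667 * 0.6183
KR-20 = 0.7214

0.7214


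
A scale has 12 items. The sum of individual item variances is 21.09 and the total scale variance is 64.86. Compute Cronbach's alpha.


alpha = (k/(k-1)) * (1 - sum(si^2)/s_total^2)
= (12/11) * (1 - 21.09/64.86)
alpha = 0.7362

0.7362


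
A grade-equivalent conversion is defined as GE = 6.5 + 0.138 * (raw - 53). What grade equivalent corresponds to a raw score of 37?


raw - median = 37 - 53 = -16
slope * diff = 0.138 * -16 = -2.208
GE = 6.5 + -2.208
GE = 4.292

4.292


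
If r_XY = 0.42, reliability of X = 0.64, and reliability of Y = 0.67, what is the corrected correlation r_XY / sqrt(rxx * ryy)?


r_corrected = rxy / sqrt(rxx * ryy)
= 0.42 / sqrt(0.64 * 0.67)
= 0.42 / sqrt(0.4288)
= 0.42 / 0.654828
r_corrected = 0.6414

0.6414


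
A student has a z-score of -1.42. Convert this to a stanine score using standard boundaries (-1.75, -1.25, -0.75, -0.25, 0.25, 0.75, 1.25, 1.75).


Stanine boundaries: [-1.75, -1.25, -0.75, -0.25, 0.25, 0.75, 1.25, 1.75]
z = -1.42
Check each boundary:
  z >= -1.75 -> could be stanine 2
  z < -1.25
  z < -0.75
  z < -0.25
  z < 0.25
  z < 0.75
  z < 1.25
  z < 1.75
Highest qualifying boundary gives stanine = 2

2


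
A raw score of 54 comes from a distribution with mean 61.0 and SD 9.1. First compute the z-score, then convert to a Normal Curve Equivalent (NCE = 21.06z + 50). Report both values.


z = (X - mean) / SD = (54 - 61.0) / 9.1
z = -7.0 / 9.1
z = -0.7692
NCE = NCE = 21.06z + 50
Carry z at full precision (z = -7.0 / 9.1) into the conversion:
NCE = 21.06 * (-7.0 / 9.1) + 50 = -147.42 / 9.1 + 50
NCE = -16.2 + 50
NCE = 33.8

33.8


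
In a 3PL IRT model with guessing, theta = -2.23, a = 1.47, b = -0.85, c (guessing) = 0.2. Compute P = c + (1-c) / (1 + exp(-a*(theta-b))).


logit = 1.47*(-2.23 - -0.85) = -2.0286
P* = 1/(1 + exp(--2.0286)) = 0.1162
P = 0.2 + (1 - 0.2) * 0.1162
P = 0.293

0.293


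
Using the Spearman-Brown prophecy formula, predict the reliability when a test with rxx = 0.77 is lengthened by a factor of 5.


r_new = (n * rxx) / (1 + (n-1) * rxx)
r_new = (5 * 0.77) / (1 + 4 * 0.77)
r_new = 3.85 / 4.08
r_new = 0.9436

0.9436


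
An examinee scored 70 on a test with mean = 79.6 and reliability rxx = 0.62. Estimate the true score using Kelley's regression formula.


T_est = rxx * X + (1 - rxx) * mean
T_est = 0.62 * 70 + 0.38 * 79.6
T_est = 43.4 + 30.248
T_est = 73.648

73.648


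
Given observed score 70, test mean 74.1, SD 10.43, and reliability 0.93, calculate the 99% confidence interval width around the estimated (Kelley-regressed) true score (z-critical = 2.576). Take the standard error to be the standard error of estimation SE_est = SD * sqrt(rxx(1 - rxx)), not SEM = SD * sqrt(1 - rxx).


True score estimate = 0.93*70 + 0.07*74.1 = 70.287
SE_est = SD * sqrt(rxx * (1 - rxx)) = 10.43 * sqrt(0.93 * 0.07) = 10.43 * sqrt(0.0651) = 2.661183
CI = T_est +/- z * SE_est, so width = 2 * z * SE_est = 2 * 2.576 * 2.661183
Width = 13.7104

13.7104


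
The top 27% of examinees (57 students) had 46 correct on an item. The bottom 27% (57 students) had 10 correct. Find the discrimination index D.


p_upper = 46/57 = 0.807
p_lower = 10/57 = 0.1754
D = 0.807 - 0.1754 = 0.6316

0.6316


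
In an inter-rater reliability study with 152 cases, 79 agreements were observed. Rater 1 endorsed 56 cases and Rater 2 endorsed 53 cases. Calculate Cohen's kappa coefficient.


P_o = 79/152 = 0.519737
P_e = (56*53 + 96*99) / 23104 = 0.53982
kappa = (P_o - P_e) / (1 - P_e)
kappa = (0.519737 - 0.53982) / (1 - 0.53982)
kappa = -0.0436

-0.0436


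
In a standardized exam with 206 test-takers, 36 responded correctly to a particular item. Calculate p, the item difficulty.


Item difficulty p = number correct / total examinees
p = 36 / 206
p = 0.1748

0.1748


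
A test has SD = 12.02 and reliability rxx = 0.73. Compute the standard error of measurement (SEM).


SEM = SD * sqrt(1 - rxx)
SEM = 12.02 * sqrt(1 - 0.73)
SEM = 12.02 * sqrt(0.27) = 12.02 * 0.519615
SEM = 6.2458

6.2458


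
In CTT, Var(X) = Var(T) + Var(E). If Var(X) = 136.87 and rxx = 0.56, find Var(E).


var_true = rxx * var_obs = 0.56 * 136.87 = 76.6472
var_error = var_obs - var_true
var_error = 136.87 - 76.6472
var_error = 60.2228

60.2228


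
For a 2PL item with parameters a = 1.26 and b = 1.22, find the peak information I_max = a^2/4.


For 2PL, max info at theta = b = 1.22
I_max = a^2 / 4 = 1.26^2 / 4
= 1.5876 / 4
I_max = 0.3969

0.3969


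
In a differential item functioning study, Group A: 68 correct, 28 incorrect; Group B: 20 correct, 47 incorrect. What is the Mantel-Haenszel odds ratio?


Odds_A = 68/28 = 2.4286
Odds_B = 20/47 = 0.4255
OR = Odds_A / Odds_B = 2.4286 / 0.4255
Exactly, OR = (68 * 47) / (28 * 20) = 3196 / 560
OR = 5.7071

5.7071


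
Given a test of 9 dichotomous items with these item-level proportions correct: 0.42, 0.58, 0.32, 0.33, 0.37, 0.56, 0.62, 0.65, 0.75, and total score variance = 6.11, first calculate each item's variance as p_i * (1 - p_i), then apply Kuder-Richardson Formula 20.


For each item, compute p_i * q_i:
  Item 1: 0.42 * 0.58 = 0.2436
  Item 2: 0.58 * 0.42 = 0.2436
  Item 3: 0.32 * 0.68 = 0.2176
  Item 4: 0.33 * 0.67 = 0.2211
  Item 5: 0.37 * 0.63 = 0.2331
  Item 6: 0.56 * 0.44 = 0.2464
  Item 7: 0.62 * 0.38 = 0.2356
  Item 8: 0.65 * 0.35 = 0.2275
  Item 9: 0.75 * 0.25 = 0.1875
Sum(p_i * q_i) = 0.2436 + 0.2436 + 0.2176 + 0.2211 + 0.2331 + 0.2464 + 0.2356 + 0.2275 + 0.1875 = 2.056
KR-20 = (k/(k-1)) * (1 - Sum(p_i*q_i) / Var_total)
= (9/8) * (1 - 2.056/6.11)
= 1.125 * 0.6635
KR-20 = 0.7464

0.7464


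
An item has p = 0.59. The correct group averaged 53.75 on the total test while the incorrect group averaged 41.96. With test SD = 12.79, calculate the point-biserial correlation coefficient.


q = 1 - p = 0.41
rpb = ((M1 - M0) / SD) * sqrt(p * q)
rpb = ((53.75 - 41.96) / 12.79) * sqrt(0.59 * 0.41)
rpb = 0.4534

0.4534


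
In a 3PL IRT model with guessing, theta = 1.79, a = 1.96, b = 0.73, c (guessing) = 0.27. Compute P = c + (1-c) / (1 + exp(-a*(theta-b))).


logit = 1.96*(1.79 - 0.73) = 2.0776
P* = 1/(1 + exp(-2.0776)) = 0.8887
P = 0.27 + (1 - 0.27) * 0.8887
P = 0.9188

0.9188


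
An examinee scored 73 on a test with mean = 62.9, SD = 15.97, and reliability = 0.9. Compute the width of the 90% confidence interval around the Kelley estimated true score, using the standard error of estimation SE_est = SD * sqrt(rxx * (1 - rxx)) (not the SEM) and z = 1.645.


True score estimate = 0.9*73 + 0.1*62.9 = 71.99
SE_est = SD * sqrt(rxx * (1 - rxx)) = 15.97 * sqrt(0.9 * 0.1) = 15.97 * sqrt(0.09) = 4.791
CI = T_est +/- z * SE_est, so width = 2 * z * SE_est = 2 * 1.645 * 4.791
Width = 15.7624

15.7624


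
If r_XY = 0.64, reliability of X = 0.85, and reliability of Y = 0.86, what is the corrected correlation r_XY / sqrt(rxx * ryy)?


r_corrected = rxy / sqrt(rxx * ryy)
= 0.64 / sqrt(0.85 * 0.86)
= 0.64 / sqrt(0.731)
= 0.64 / 0.854985
r_corrected = 0.7486

0.7486


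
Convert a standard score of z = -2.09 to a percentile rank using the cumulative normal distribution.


CDF(z) = 0.5 * (1 + erf(z/sqrt(2)))
erf(-1.4779) = -0.9634
CDF = 0.0183
Percentile rank = 0.0183 * 100 = 1.83

1.83


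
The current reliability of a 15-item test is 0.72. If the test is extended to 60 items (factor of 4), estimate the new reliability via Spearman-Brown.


r_new = (n * rxx) / (1 + (n-1) * rxx)
r_new = (4 * 0.72) / (1 + 3 * 0.72)
r_new = 2.88 / 3.16
r_new = 0.9114

0.9114


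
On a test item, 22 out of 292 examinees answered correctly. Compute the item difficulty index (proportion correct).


Item difficulty p = number correct / total examinees
p = 22 / 292
p = 0.0753

0.0753


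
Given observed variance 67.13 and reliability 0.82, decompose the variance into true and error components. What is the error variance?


var_true = rxx * var_obs = 0.82 * 67.13 = 55.0466
var_error = var_obs - var_true
var_error = 67.13 - 55.0466
var_error = 12.0834

12.0834


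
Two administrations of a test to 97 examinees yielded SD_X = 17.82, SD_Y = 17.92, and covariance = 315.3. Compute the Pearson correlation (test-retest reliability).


r = cov(X,Y) / (SD_X * SD_Y)
r = 315.3 / (17.82 * 17.92)
r = 315.3 / 319.3344
r = 0.9874

0.9874


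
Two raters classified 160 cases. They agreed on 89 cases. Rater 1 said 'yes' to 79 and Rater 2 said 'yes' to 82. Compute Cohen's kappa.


P_o = 89/160 = 0.55625
P_e = (79*82 + 81*78) / 25600 = 0.499844
kappa = (P_o - P_e) / (1 - P_e)
kappa = (0.55625 - 0.499844) / (1 - 0.499844)
kappa = 0.1128

0.1128


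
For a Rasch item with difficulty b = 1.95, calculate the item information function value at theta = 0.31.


P = 1/(1+exp(-(0.31-1.95))) = 0.1625
I = P*(1-P) = 0.1625 * 0.8375
I = 0.1361

0.1361


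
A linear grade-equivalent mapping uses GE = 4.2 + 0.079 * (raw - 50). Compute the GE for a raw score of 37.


raw - median = 37 - 50 = -13
slope * diff = 0.079 * -13 = -1.027
GE = 4.2 + -1.027
GE = 3.173

3.173


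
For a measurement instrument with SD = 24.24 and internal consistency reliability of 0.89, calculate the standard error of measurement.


SEM = SD * sqrt(1 - rxx)
SEM = 24.24 * sqrt(1 - 0.89)
SEM = 24.24 * sqrt(0.11) = 24.24 * 0.331662
SEM = 8.0395

8.0395


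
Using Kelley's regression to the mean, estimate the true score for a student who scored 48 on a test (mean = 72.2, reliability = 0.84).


T_est = rxx * X + (1 - rxx) * mean
T_est = 0.84 * 48 + 0.16 * 72.2
T_est = 40.32 + 11.552
T_est = 51.872

51.872


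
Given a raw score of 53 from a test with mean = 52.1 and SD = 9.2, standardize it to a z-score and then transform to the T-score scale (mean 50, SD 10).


z = (X - mean) / SD = (53 - 52.1) / 9.2
z = 0.9 / 9.2
z = 0.0978
T-score = T = 50 + 10z
Carry z at full precision (z = 0.9 / 9.2) into the conversion:
T-score = 50 + 10 * (0.9 / 9.2) = 50 + 9 / 9.2
T-score = 50 + 0.9783
T-score = 50.9783

50.9783


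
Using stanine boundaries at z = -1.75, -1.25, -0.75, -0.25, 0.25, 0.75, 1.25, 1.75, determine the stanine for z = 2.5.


Stanine boundaries: [-1.75, -1.25, -0.75, -0.25, 0.25, 0.75, 1.25, 1.75]
z = 2.5
Check each boundary:
  z >= -1.75 -> could be stanine 2
  z >= -1.25 -> could be stanine 3
  z >= -0.75 -> could be stanine 4
  z >= -0.25 -> could be stanine 5
  z >= 0.25 -> could be stanine 6
  z >= 0.75 -> could be stanine 7
  z >= 1.25 -> could be stanine 8
  z >= 1.75 -> could be stanine 9
Highest qualifying boundary gives stanine = 9

9


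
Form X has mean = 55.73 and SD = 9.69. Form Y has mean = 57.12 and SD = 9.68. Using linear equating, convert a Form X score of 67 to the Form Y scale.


slope = SD_Y / SD_X = 9.68 / 9.69 ~ 0.999
intercept = mean_Y - slope * mean_X = 57.12 - (9.68 / 9.69) * 55.73 ~ 1.4475
Y = slope * X + intercept. To avoid rounding drift from the rounded slope/intercept, evaluate the equivalent form Y = mean_Y + SD_Y * (X - mean_X) / SD_X at full precision:
Y = 57.12 + 9.68 * (67 - 55.73) / 9.69
Y = 57.12 + 9.68 * 11.27 / 9.69
Y = 57.12 + 109.0936 / 9.69
Y = 57.12 + 11.2584
Y = 68.3784

68.3784


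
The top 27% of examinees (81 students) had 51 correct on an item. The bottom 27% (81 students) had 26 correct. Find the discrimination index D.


p_upper = 51/81 = 0.6296
p_lower = 26/81 = 0.321
D = 0.6296 - 0.321 = 0.3086

0.3086


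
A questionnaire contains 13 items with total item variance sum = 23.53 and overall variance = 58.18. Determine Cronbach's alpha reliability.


alpha = (k/(k-1)) * (1 - sum(si^2)/s_total^2)
= (13/12) * (1 - 23.53/58.18)
alpha = 0.6452

0.6452


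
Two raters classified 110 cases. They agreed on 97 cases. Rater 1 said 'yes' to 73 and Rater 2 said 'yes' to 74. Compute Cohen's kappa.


P_o = 97/110 = 0.881818
P_e = (73*74 + 37*36) / 12100 = 0.556529
kappa = (P_o - P_e) / (1 - P_e)
kappa = (0.881818 - 0.556529) / (1 - 0.556529)
kappa = 0.7335

0.7335


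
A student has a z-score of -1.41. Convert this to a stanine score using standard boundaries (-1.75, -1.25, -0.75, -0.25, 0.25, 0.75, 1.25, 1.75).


Stanine boundaries: [-1.75, -1.25, -0.75, -0.25, 0.25, 0.75, 1.25, 1.75]
z = -1.41
Check each boundary:
  z >= -1.75 -> could be stanine 2
  z < -1.25
  z < -0.75
  z < -0.25
  z < 0.25
  z < 0.75
  z < 1.25
  z < 1.75
Highest qualifying boundary gives stanine = 2

2


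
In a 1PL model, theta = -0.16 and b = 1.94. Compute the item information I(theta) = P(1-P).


P = 1/(1+exp(-(-0.16-1.94))) = 0.1091
I = P*(1-P) = 0.1091 * 0.8909
I = 0.0972

0.0972


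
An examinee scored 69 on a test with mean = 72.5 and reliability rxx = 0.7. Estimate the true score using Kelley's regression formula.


T_est = rxx * X + (1 - rxx) * mean
T_est = 0.7 * 69 + 0.3 * 72.5
T_est = 48.3 + 21.75
T_est = 70.05

70.05


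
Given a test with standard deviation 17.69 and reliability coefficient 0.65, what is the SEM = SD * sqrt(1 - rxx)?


SEM = SD * sqrt(1 - rxx)
SEM = 17.69 * sqrt(1 - 0.65)
SEM = 17.69 * sqrt(0.35) = 17.69 * 0.591608
SEM = 10.4655

10.4655


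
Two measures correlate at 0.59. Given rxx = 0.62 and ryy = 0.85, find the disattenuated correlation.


r_corrected = rxy / sqrt(rxx * ryy)
= 0.59 / sqrt(0.62 * 0.85)
= 0.59 / sqrt(0.527)
= 0.59 / 0.725948
r_corrected = 0.8127

0.8127


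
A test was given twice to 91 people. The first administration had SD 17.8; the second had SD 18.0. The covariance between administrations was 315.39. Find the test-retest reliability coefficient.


r = cov(X,Y) / (SD_X * SD_Y)
r = 315.39 / (17.8 * 18.0)
r = 315.39 / 320.4
r = 0.9844

0.9844


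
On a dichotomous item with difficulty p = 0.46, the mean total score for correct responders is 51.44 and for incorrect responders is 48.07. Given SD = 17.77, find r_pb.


q = 1 - p = 0.54
rpb = ((M1 - M0) / SD) * sqrt(p * q)
rpb = ((51.44 - 48.07) / 17.77) * sqrt(0.46 * 0.54)
rpb = 0.0945

0.0945


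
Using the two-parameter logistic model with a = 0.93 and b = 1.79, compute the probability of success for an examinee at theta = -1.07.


a*(theta - b) = 0.93 * (-1.07 - 1.79) = -2.6598
exp(--2.6598) = 14.2934
P = 1 / (1 + 14.2934)
P = 0.0654

0.0654


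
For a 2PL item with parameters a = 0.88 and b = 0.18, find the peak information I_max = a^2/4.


For 2PL, max info at theta = b = 0.18
I_max = a^2 / 4 = 0.88^2 / 4
= 0.7744 / 4
I_max = 0.1936

0.1936


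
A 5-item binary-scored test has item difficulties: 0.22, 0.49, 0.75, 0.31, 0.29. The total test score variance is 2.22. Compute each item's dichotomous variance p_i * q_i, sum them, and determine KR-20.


For each item, compute p_i * q_i:
  Item 1: 0.22 * 0.78 = 0.1716
  Item 2: 0.49 * 0.51 = 0.2499
  Item 3: 0.75 * 0.25 = 0.1875
  Item 4: 0.31 * 0.69 = 0.2139
  Item 5: 0.29 * 0.71 = 0.2059
Sum(p_i * q_i) = 0.1716 + 0.2499 + 0.1875 + 0.2139 + 0.2059 = 1.0288
KR-20 = (k/(k-1)) * (1 - Sum(p_i*q_i) / Var_total)
= (5/4) * (1 - 1.0288/2.22)
= 1.25 * 0.5366
KR-20 = 0.6707

0.6707


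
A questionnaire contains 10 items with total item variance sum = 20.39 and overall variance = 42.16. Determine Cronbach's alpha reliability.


alpha = (k/(k-1)) * (1 - sum(si^2)/s_total^2)
= (10/9) * (1 - 20.39/42.16)
alpha = 0.5737

0.5737


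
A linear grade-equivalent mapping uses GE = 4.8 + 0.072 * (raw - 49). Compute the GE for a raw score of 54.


raw - median = 54 - 49 = 5
slope * diff = 0.072 * 5 = 0.36
GE = 4.8 + 0.36
GE = 5.16

5.16


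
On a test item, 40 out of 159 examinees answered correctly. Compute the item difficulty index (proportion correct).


Item difficulty p = number correct / total examinees
p = 40 / 159
p = 0.2516

0.2516


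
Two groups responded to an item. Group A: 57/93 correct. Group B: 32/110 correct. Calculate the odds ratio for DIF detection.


Odds_A = 57/36 = 1.5833
Odds_B = 32/78 = 0.4103
OR = Odds_A / Odds_B = 1.5833 / 0.4103
Exactly, OR = (57 * 78) / (36 * 32) = 4446 / 1152
OR = 3.8594

3.8594


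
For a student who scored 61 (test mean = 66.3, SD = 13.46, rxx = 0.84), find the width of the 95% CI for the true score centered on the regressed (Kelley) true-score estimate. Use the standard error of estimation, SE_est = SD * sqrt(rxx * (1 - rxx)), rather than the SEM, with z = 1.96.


True score estimate = 0.84*61 + 0.16*66.3 = 61.848
SE_est = SD * sqrt(rxx * (1 - rxx)) = 13.46 * sqrt(0.84 * 0.16) = 13.46 * sqrt(0.1344) = 4.934518
CI = T_est +/- z * SE_est, so width = 2 * z * SE_est = 2 * 1.96 * 4.934518
Width = 19.3433

19.3433


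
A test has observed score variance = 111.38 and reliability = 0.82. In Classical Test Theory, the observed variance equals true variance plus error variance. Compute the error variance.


var_true = rxx * var_obs = 0.82 * 111.38 = 91.3316
var_error = var_obs - var_true
var_error = 111.38 - 91.3316
var_error = 20.0484

20.0484


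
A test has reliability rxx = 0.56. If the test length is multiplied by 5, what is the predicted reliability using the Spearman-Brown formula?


r_new = (n * rxx) / (1 + (n-1) * rxx)
r_new = (5 * 0.56) / (1 + 4 * 0.56)
r_new = 2.8 / 3.24
r_new = 0.8642

0.8642


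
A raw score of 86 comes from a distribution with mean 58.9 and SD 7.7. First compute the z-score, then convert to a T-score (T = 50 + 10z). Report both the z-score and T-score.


z = (X - mean) / SD = (86 - 58.9) / 7.7
z = 27.1 / 7.7
z = 3.5195
T-score = T = 50 + 10z
Carry z at full precision (z = 27.1 / 7.7) into the conversion:
T-score = 50 + 10 * (27.1 / 7.7) = 50 + 271 / 7.7
T-score = 50 + 35.1948
T-score = 85.1948

85.1948


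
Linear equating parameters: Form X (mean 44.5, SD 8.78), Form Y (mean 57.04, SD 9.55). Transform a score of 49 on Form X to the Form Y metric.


slope = SD_Y / SD_X = 9.55 / 8.78 ~ 1.0877
intercept = mean_Y - slope * mean_X = 57.04 - (9.55 / 8.78) * 44.5 ~ 8.6374
Y = slope * X + intercept. To avoid rounding drift from the rounded slope/intercept, evaluate the equivalent form Y = mean_Y + SD_Y * (X - mean_X) / SD_X at full precision:
Y = 57.04 + 9.55 * (49 - 44.5) / 8.78
Y = 57.04 + 9.55 * 4.5 / 8.78
Y = 57.04 + 42.975 / 8.78
Y = 57.04 + 4.8946
Y = 61.9346

61.9346


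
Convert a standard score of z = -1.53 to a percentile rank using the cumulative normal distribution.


CDF(z) = 0.5 * (1 + erf(z/sqrt(2)))
erf(-1.0819) = -0.874
CDF = 0.063
Percentile rank = 0.063 * 100 = 6.3

6.3


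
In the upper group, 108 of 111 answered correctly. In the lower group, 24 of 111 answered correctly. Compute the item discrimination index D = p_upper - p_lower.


p_upper = 108/111 = 0.973
p_lower = 24/111 = 0.2162
D = 0.973 - 0.2162 = 0.7568

0.7568


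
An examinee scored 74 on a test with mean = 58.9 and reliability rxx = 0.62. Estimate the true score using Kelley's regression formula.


T_est = rxx * X + (1 - rxx) * mean
T_est = 0.62 * 74 + 0.38 * 58.9
T_est = 45.88 + 22.382
T_est = 68.262

68.262


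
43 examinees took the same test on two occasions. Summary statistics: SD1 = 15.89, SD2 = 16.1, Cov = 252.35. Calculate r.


r = cov(X,Y) / (SD_X * SD_Y)
r = 252.35 / (15.89 * 16.1)
r = 252.35 / 255.829
r = 0.9864

0.9864


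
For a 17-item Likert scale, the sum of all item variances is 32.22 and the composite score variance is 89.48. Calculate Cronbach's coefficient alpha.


alpha = (k/(k-1)) * (1 - sum(si^2)/s_total^2)
= (17/16) * (1 - 32.22/89.48)
alpha = 0.6799

0.6799


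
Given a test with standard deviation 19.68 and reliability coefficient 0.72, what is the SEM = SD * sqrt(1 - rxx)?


SEM = SD * sqrt(1 - rxx)
SEM = 19.68 * sqrt(1 - 0.72)
SEM = 19.68 * sqrt(0.28) = 19.68 * 0.52915
SEM = 10.4137

10.4137


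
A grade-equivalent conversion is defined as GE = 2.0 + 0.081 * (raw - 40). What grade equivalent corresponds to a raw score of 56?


raw - median = 56 - 40 = 16
slope * diff = 0.081 * 16 = 1.296
GE = 2.0 + 1.296
GE = 3.296

3.296


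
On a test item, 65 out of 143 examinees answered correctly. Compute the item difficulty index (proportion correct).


Item difficulty p = number correct / total examinees
p = 65 / 143
p = 0.4545

0.4545


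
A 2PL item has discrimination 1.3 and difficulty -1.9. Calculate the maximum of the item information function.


For 2PL, max info at theta = b = -1.9
I_max = a^2 / 4 = 1.3^2 / 4
= 1.69 / 4
I_max = 0.4225

0.4225


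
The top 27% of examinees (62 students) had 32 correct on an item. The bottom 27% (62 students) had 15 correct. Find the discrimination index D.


p_upper = 32/62 = 0.5161
p_lower = 15/62 = 0.2419
D = 0.5161 - 0.2419 = 0.2742

0.2742


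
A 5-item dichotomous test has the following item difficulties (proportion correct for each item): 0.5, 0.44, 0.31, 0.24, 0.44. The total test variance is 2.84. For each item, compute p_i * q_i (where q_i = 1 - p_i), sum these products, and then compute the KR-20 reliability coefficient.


For each item, compute p_i * q_i:
  Item 1: 0.5 * 0.5 = 0.25
  Item 2: 0.44 * 0.56 = 0.2464
  Item 3: 0.31 * 0.69 = 0.2139
  Item 4: 0.24 * 0.76 = 0.1824
  Item 5: 0.44 * 0.56 = 0.2464
Sum(p_i * q_i) = 0.25 + 0.2464 + 0.2139 + 0.1824 + 0.2464 = 1.1391
KR-20 = (k/(k-1)) * (1 - Sum(p_i*q_i) / Var_total)
= (5/4) * (1 - 1.1391/2.84)
= 1.25 * 0.5989
KR-20 = 0.7486

0.7486


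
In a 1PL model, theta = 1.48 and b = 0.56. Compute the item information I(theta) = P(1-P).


P = 1/(1+exp(-(1.48-0.56))) = 0.715
I = P*(1-P) = 0.715 * 0.285
I = 0.2038

0.2038


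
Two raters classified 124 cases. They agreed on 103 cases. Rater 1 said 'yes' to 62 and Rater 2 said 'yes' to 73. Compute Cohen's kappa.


P_o = 103/124 = 0.830645
P_e = (62*73 + 62*51) / 15376 = 0.5
kappa = (P_o - P_e) / (1 - P_e)
kappa = (0.830645 - 0.5) / (1 - 0.5)
kappa = 0.6613

0.6613


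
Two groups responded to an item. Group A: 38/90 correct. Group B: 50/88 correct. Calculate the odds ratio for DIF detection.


Odds_A = 38/52 = 0.7308
Odds_B = 50/38 = 1.3158
OR = Odds_A / Odds_B = 0.7308 / 1.3158
Exactly, OR = (38 * 38) / (52 * 50) = 1444 / 2600
OR = 0.5554

0.5554


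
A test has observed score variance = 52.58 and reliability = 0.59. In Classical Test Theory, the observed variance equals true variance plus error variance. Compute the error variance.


var_true = rxx * var_obs = 0.59 * 52.58 = 31.0222
var_error = var_obs - var_true
var_error = 52.58 - 31.0222
var_error = 21.5578

21.5578


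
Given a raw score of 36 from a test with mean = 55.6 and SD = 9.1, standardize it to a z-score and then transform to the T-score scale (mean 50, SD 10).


z = (X - mean) / SD = (36 - 55.6) / 9.1
z = -19.6 / 9.1
z = -2.1538
T-score = T = 50 + 10z
Carry z at full precision (z = -19.6 / 9.1) into the conversion:
T-score = 50 + 10 * (-19.6 / 9.1) = 50 + -196 / 9.1
T-score = 50 + -21.5385
T-score = 28.4615

28.4615


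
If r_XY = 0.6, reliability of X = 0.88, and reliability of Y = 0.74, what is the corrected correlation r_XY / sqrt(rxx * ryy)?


r_corrected = rxy / sqrt(rxx * ryy)
= 0.6 / sqrt(0.88 * 0.74)
= 0.6 / sqrt(0.6512)
= 0.6 / 0.80697
r_corrected = 0.7435

0.7435


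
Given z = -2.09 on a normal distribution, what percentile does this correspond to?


CDF(z) = 0.5 * (1 + erf(z/sqrt(2)))
erf(-1.4779) = -0.9634
CDF = 0.0183
Percentile rank = 0.0183 * 100 = 1.83

1.83


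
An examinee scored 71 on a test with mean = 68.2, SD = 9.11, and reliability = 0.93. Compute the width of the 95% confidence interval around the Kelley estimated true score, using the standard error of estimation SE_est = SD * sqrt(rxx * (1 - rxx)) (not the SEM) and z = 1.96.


True score estimate = 0.93*71 + 0.07*68.2 = 70.804
SE_est = SD * sqrt(rxx * (1 - rxx)) = 9.11 * sqrt(0.93 * 0.07) = 9.11 * sqrt(0.0651) = 2.324389
CI = T_est +/- z * SE_est, so width = 2 * z * SE_est = 2 * 1.96 * 2.324389
Width = 9.1116

9.1116


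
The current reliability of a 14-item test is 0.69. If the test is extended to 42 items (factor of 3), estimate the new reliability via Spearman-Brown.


r_new = (n * rxx) / (1 + (n-1) * rxx)
r_new = (3 * 0.69) / (1 + 2 * 0.69)
r_new = 2.07 / 2.38
r_new = 0.8697

0.8697


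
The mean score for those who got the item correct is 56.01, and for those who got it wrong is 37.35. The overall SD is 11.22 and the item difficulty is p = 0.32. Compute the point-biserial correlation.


q = 1 - p = 0.68
rpb = ((M1 - M0) / SD) * sqrt(p * q)
rpb = ((56.01 - 37.35) / 11.22) * sqrt(0.32 * 0.68)
rpb = 0.7758

0.7758


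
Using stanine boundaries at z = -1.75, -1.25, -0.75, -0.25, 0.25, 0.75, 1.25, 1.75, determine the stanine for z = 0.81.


Stanine boundaries: [-1.75, -1.25, -0.75, -0.25, 0.25, 0.75, 1.25, 1.75]
z = 0.81
Check each boundary:
  z >= -1.75 -> could be stanine 2
  z >= -1.25 -> could be stanine 3
  z >= -0.75 -> could be stanine 4
  z >= -0.25 -> could be stanine 5
  z >= 0.25 -> could be stanine 6
  z >= 0.75 -> could be stanine 7
  z < 1.25
  z < 1.75
Highest qualifying boundary gives stanine = 7

7


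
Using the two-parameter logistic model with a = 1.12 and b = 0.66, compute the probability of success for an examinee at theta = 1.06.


a*(theta - b) = 1.12 * (1.06 - 0.66) = 0.448
exp(-0.448) = 0.6389
P = 1 / (1 + 0.6389)
P = 0.6102

0.6102


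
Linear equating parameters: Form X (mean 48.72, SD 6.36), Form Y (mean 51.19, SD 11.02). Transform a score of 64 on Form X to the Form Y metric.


slope = SD_Y / SD_X = 11.02 / 6.36 ~ 1.7327
intercept = mean_Y - slope * mean_X = 51.19 - (11.02 / 6.36) * 48.72 ~ -33.2274
Y = slope * X + intercept. To avoid rounding drift from the rounded slope/intercept, evaluate the equivalent form Y = mean_Y + SD_Y * (X - mean_X) / SD_X at full precision:
Y = 51.19 + 11.02 * (64 - 48.72) / 6.36
Y = 51.19 + 11.02 * 15.28 / 6.36
Y = 51.19 + 168.3856 / 6.36
Y = 51.19 + 26.4757
Y = 77.6657

77.6657


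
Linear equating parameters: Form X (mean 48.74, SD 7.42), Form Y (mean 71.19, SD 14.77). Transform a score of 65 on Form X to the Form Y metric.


slope = SD_Y / SD_X = 14.77 / 7.42 ~ 1.9906
intercept = mean_Y - slope * mean_X = 71.19 - (14.77 / 7.42) * 48.74 ~ -25.8302
Y = slope * X + intercept. To avoid rounding drift from the rounded slope/intercept, evaluate the equivalent form Y = mean_Y + SD_Y * (X - mean_X) / SD_X at full precision:
Y = 71.19 + 14.77 * (65 - 48.74) / 7.42
Y = 71.19 + 14.77 * 16.26 / 7.42
Y = 71.19 + 240.1602 / 7.42
Y = 71.19 + 32.3666
Y = 103.5566

103.5566


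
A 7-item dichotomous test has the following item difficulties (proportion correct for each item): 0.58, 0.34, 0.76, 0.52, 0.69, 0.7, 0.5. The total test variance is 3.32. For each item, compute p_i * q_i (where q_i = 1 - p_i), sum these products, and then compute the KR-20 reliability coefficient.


For each item, compute p_i * q_i:
  Item 1: 0.58 * 0.42 = 0.2436
  Item 2: 0.34 * 0.66 = 0.2244
  Item 3: 0.76 * 0.24 = 0.1824
  Item 4: 0.52 * 0.48 = 0.2496
  Item 5: 0.69 * 0.31 = 0.2139
  Item 6: 0.7 * 0.3 = 0.21
  Item 7: 0.5 * 0.5 = 0.25
Sum(p_i * q_i) = 0.2436 + 0.2244 + 0.1824 + 0.2496 + 0.2139 + 0.21 + 0.25 = 1.5739
KR-20 = (k/(k-1)) * (1 - Sum(p_i*q_i) / Var_total)
= (7/6) * (1 - 1.5739/3.32)
= 1.1667 * 0.5259
KR-20 = 0.6136

0.6136


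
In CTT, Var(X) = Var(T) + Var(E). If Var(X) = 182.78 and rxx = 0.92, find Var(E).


var_true = rxx * var_obs = 0.92 * 182.78 = 168.1576
var_error = var_obs - var_true
var_error = 182.78 - 168.1576
var_error = 14.6224

14.6224


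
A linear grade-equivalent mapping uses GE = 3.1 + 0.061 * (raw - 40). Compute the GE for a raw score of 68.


raw - median = 68 - 40 = 28
slope * diff = 0.061 * 28 = 1.708
GE = 3.1 + 1.708
GE = 4.808

4.808


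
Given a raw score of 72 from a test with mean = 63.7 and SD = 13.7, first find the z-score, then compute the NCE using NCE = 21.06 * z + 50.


z = (X - mean) / SD = (72 - 63.7) / 13.7
z = 8.3 / 13.7
z = 0.6058
NCE = NCE = 21.06z + 50
Carry z at full precision (z = 8.3 / 13.7) into the conversion:
NCE = 21.06 * (8.3 / 13.7) + 50 = 174.798 / 13.7 + 50
NCE = 12.759 + 50
NCE = 62.759

62.759


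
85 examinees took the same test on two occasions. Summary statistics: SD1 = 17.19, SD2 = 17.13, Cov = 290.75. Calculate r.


r = cov(X,Y) / (SD_X * SD_Y)
r = 290.75 / (17.19 * 17.13)
r = 290.75 / 294.4647
r = 0.9874

0.9874


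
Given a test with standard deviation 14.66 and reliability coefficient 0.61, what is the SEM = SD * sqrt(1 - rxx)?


SEM = SD * sqrt(1 - rxx)
SEM = 14.66 * sqrt(1 - 0.61)
SEM = 14.66 * sqrt(0.39) = 14.66 * 0.6245
SEM = 9.1552

9.1552


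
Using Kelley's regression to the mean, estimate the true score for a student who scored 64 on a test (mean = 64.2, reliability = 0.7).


T_est = rxx * X + (1 - rxx) * mean
T_est = 0.7 * 64 + 0.3 * 64.2
T_est = 44.8 + 19.26
T_est = 64.06

64.06


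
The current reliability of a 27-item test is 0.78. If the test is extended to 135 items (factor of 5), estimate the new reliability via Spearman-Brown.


r_new = (n * rxx) / (1 + (n-1) * rxx)
r_new = (5 * 0.78) / (1 + 4 * 0.78)
r_new = 3.9 / 4.12
r_new = 0.9466

0.9466


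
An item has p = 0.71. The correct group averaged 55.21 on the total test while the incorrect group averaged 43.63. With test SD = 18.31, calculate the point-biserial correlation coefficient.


q = 1 - p = 0.29
rpb = ((M1 - M0) / SD) * sqrt(p * q)
rpb = ((55.21 - 43.63) / 18.31) * sqrt(0.71 * 0.29)
rpb = 0.287

0.287


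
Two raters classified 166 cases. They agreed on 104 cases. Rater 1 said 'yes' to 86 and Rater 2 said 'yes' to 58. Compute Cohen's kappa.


P_o = 104/166 = 0.626506
P_e = (86*58 + 80*108) / 27556 = 0.494557
kappa = (P_o - P_e) / (1 - P_e)
kappa = (0.626506 - 0.494557) / (1 - 0.494557)
kappa = 0.2611

0.2611


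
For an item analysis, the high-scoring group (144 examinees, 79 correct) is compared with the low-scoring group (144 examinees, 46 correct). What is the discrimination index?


p_upper = 79/144 = 0.5486
p_lower = 46/144 = 0.3194
D = 0.5486 - 0.3194 = 0.2292

0.2292


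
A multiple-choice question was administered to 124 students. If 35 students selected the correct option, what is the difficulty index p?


Item difficulty p = number correct / total examinees
p = 35 / 124
p = 0.2823

0.2823


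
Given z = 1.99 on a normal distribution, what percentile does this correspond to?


CDF(z) = 0.5 * (1 + erf(z/sqrt(2)))
erf(1.4071) = 0.9534
CDF = 0.9767
Percentile rank = 0.9767 * 100 = 97.67

97.67


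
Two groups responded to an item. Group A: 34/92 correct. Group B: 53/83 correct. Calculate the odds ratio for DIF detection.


Odds_A = 34/58 = 0.5862
Odds_B = 53/30 = 1.7667
OR = Odds_A / Odds_B = 0.5862 / 1.7667
Exactly, OR = (34 * 30) / (58 * 53) = 1020 / 3074
OR = 0.3318

0.3318


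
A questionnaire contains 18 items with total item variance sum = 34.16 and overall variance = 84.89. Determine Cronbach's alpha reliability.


alpha = (k/(k-1)) * (1 - sum(si^2)/s_total^2)
= (18/17) * (1 - 34.16/84.89)
alpha = 0.6327

0.6327


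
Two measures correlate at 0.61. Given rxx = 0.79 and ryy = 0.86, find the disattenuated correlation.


r_corrected = rxy / sqrt(rxx * ryy)
= 0.61 / sqrt(0.79 * 0.86)
= 0.61 / sqrt(0.6794)
= 0.61 / 0.824257
r_corrected = 0.7401

0.7401


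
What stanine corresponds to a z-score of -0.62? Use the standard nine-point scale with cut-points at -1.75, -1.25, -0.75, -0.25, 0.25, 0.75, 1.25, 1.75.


Stanine boundaries: [-1.75, -1.25, -0.75, -0.25, 0.25, 0.75, 1.25, 1.75]
z = -0.62
Check each boundary:
  z >= -1.75 -> could be stanine 2
  z >= -1.25 -> could be stanine 3
  z >= -0.75 -> could be stanine 4
  z < -0.25
  z < 0.25
  z < 0.75
  z < 1.25
  z < 1.75
Highest qualifying boundary gives stanine = 4

4


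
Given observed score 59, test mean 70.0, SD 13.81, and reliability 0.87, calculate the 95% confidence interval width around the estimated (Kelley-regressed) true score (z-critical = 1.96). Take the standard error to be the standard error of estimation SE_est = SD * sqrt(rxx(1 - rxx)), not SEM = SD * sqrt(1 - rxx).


True score estimate = 0.87*59 + 0.13*70.0 = 60.43
SE_est = SD * sqrt(rxx * (1 - rxx)) = 13.81 * sqrt(0.87 * 0.13) = 13.81 * sqrt(0.1131) = 4.64435
CI = T_est +/- z * SE_est, so width = 2 * z * SE_est = 2 * 1.96 * 4.64435
Width = 18.2059

18.2059


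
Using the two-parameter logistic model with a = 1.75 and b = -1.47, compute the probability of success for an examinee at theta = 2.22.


a*(theta - b) = 1.75 * (2.22 - -1.47) = 6.4575
exp(-6.4575) = 0.0016
P = 1 / (1 + 0.0016)
P = 0.9984

0.9984


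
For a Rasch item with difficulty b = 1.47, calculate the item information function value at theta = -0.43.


P = 1/(1+exp(-(-0.43-1.47))) = 0.1301
I = P*(1-P) = 0.1301 * 0.8699
I = 0.1132

0.1132
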